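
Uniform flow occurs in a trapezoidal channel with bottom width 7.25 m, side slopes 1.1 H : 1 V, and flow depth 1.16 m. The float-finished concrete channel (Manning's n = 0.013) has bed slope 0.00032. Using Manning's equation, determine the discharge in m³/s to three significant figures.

A = (b + z·y)·y = (7.25 + 1.1×1.16)×1.16 = 9.890 m²
P = b + 2y√(1+z²) = 7.25 + 2×1.16×√(1+1.1²) = 10.70 m
R = A/P = 9.890/10.70 = 0.9244 m
Q = (1/n)·A·R^(2/3)·S^(1/2) = (1/0.013) × 9.890 × 0.9244^(2/3) × 0.00032^(1/2) = 12.91 m³/s

12.9 m³/s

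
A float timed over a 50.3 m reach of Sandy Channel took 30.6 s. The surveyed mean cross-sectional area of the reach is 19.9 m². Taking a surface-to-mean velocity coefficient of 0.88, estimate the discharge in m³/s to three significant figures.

28.8 m³/s

v_surface = L / t̄ = 50.3 / 30.6 = 1.644 m/s
v_mean = 0.88 × 1.644 = 1.447 m/s
Q = A × v_mean = 19.9 × 1.447 = 28.79 m³/s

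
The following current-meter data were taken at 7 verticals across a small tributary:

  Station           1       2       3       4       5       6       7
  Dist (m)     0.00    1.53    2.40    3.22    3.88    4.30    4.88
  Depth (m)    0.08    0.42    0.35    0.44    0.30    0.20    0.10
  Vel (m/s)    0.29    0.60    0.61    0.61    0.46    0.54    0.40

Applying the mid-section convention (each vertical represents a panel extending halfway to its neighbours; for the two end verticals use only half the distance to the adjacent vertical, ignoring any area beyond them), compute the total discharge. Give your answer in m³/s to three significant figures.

w_1 = (1.53 − 0.00)/2 = 0.765 m; q_1 = 0.29 × 0.08 × 0.765 = 0.01775 m³/s
w_2 = (2.40 − 0.00)/2 = 1.2 m; q_2 = 0.60 × 0.42 × 1.2 = 0.3024 m³/s
w_3 = (3.22 − 1.53)/2 = 0.845 m; q_3 = 0.61 × 0.35 × 0.845 = 0.1804 m³/s
w_4 = (3.88 − 2.40)/2 = 0.74 m; q_4 = 0.61 × 0.44 × 0.74 = 0.1986 m³/s
w_5 = (4.30 − 3.22)/2 = 0.54 m; q_5 = 0.46 × 0.30 × 0.54 = 0.07452 m³/s
w_6 = (4.88 − 3.88)/2 = 0.5 m; q_6 = 0.54 × 0.20 × 0.5 = 0.05400 m³/s
w_7 = (4.88 − 4.30)/2 = 0.29 m; q_7 = 0.40 × 0.10 × 0.29 = 0.01160 m³/s
Q = Σ qᵢ = 0.8393 m³/s

0.839 m³/s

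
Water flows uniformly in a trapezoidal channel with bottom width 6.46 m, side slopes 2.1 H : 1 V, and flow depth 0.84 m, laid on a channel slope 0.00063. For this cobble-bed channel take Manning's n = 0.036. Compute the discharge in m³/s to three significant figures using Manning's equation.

3.67 m³/s

A = (b + z·y)·y = (6.46 + 2.1×0.84)×0.84 = 6.908 m²
P = b + 2y√(1+z²) = 6.46 + 2×0.84×√(1+2.1²) = 10.37 m
R = A/P = 6.908/10.37 = 0.6663 m
Q = (1/n)·A·R^(2/3)·S^(1/2) = (1/0.036) × 6.908 × 0.6663^(2/3) × 0.00063^(1/2) = 3.674 m³/s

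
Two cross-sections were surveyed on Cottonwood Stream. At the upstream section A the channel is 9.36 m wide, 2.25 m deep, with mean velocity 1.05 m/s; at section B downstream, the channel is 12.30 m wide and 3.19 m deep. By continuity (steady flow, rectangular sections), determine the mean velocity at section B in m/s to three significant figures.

Q = A₁V₁ = (9.36×2.25) × 1.05 = 22.11 m³/s
A₂ = 12.30 × 3.19 = 39.24 m²
V₂ = Q/A₂ = 22.11/39.24 = 0.5636 m/s

0.564 m/s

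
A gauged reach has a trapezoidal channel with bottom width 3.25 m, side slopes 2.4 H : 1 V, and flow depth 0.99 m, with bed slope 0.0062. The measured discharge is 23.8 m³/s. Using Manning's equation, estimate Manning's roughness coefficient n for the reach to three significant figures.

A = (b + z·y)·y = (3.25 + 2.4×0.99)×0.99 = 5.570 m²
P = b + 2y√(1+z²) = 3.25 + 2×0.99×√(1+2.4²) = 8.398 m
R = A/P = 5.570/8.398 = 0.6632 m
n = (1/Q)·A·R^(2/3)·S^(1/2) = (1/23.8) × 5.570 × 0.7605 × 0.07874 = 0.01401

0.0140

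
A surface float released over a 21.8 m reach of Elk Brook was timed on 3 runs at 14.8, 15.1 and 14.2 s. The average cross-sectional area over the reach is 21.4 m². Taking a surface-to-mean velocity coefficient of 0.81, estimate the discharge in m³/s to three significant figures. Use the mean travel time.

t̄ = (14.8 + 15.1 + 14.2) / 3 = 14.7 s
v_surface = L / t̄ = 21.8 / 14.7 = 1.483 m/s
v_mean = 0.81 × 1.483 = 1.201 m/s
Q = A × v_mean = 21.4 × 1.201 = 25.71 m³/s

25.7 m³/s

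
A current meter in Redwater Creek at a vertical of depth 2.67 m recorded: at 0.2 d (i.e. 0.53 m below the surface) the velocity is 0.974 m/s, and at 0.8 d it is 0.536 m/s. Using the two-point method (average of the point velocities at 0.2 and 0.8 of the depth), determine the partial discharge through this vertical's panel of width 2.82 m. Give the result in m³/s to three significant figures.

5.68 m³/s

v̄ = (0.974 + 0.536) / 2 = 0.7550 m/s
q = v̄ × d × w = 0.7550 × 2.67 × 2.82 = 5.685 m³/s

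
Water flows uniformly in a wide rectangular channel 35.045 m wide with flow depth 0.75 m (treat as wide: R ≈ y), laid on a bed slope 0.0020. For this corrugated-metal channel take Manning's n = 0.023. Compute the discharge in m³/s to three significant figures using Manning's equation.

A = b·y = 35.045 × 0.75 = 26.28 m²
Wide channel: R ≈ y = 0.75 m
Q = (1/n)·A·R^(2/3)·S^(1/2) = (1/0.023) × 26.28 × 0.7500^(2/3) × 0.0020^(1/2) = 42.19 m³/s

42.2 m³/s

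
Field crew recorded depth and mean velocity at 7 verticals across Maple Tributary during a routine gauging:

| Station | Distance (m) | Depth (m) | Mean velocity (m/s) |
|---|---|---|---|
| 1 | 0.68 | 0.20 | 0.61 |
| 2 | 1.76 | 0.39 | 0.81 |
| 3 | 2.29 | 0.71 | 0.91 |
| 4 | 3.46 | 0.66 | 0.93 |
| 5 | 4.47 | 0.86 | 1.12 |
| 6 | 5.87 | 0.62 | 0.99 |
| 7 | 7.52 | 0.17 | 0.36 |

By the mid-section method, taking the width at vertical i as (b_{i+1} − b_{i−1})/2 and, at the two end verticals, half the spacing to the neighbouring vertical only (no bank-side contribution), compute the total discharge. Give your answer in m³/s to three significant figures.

w_1 = (1.76 − 0.68)/2 = 0.54 m; q_1 = 0.61 × 0.20 × 0.54 = 0.06588 m³/s
w_2 = (2.29 − 0.68)/2 = 0.805 m; q_2 = 0.81 × 0.39 × 0.805 = 0.2543 m³/s
w_3 = (3.46 − 1.76)/2 = 0.85 m; q_3 = 0.91 × 0.71 × 0.85 = 0.5492 m³/s
w_4 = (4.47 − 2.29)/2 = 1.09 m; q_4 = 0.93 × 0.66 × 1.09 = 0.6690 m³/s
w_5 = (5.87 − 3.46)/2 = 1.205 m; q_5 = 1.12 × 0.86 × 1.205 = 1.161 m³/s
w_6 = (7.52 − 4.47)/2 = 1.525 m; q_6 = 0.99 × 0.62 × 1.525 = 0.9360 m³/s
w_7 = (7.52 − 5.87)/2 = 0.825 m; q_7 = 0.36 × 0.17 × 0.825 = 0.05049 m³/s
Q = Σ qᵢ = 3.686 m³/s

3.69 m³/s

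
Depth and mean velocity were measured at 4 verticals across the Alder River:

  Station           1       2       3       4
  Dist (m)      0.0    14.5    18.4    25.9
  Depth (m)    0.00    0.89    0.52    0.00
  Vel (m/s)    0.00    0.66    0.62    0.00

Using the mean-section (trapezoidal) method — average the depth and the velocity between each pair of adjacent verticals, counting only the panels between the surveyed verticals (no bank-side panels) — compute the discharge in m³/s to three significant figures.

4.49 m³/s

Panel 1-2: Δb = 14.5 m, d̄ = (0.00+0.89)/2 = 0.445, v̄ = (0.00+0.66)/2 = 0.33 → q = 14.5×0.445×0.33 = 2.129 m³/s
Panel 2-3: Δb = 3.9 m, d̄ = (0.89+0.52)/2 = 0.705, v̄ = (0.66+0.62)/2 = 0.64 → q = 3.9×0.705×0.64 = 1.760 m³/s
Panel 3-4: Δb = 7.5 m, d̄ = (0.52+0.00)/2 = 0.26, v̄ = (0.62+0.00)/2 = 0.31 → q = 7.5×0.26×0.31 = 0.6045 m³/s
Q = Σ q = 4.494 m³/s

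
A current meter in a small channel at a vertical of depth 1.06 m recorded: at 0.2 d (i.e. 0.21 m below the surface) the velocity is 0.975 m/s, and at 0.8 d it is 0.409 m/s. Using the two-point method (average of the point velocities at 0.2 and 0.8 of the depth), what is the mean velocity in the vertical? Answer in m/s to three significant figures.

v̄ = (0.975 + 0.409) / 2 = 0.6920 m/s

0.692 m/s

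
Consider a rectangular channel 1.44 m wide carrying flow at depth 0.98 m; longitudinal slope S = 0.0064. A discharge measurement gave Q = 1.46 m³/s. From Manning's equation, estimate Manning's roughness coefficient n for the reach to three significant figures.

0.0430

A = b·y = 1.44 × 0.98 = 1.411 m²
P = b + 2y = 1.44 + 2×0.98 = 3.400 m
R = A/P = 1.411/3.400 = 0.4151 m
n = (1/Q)·A·R^(2/3)·S^(1/2) = (1/1.46) × 1.411 × 0.5564 × 0.08000 = 0.04303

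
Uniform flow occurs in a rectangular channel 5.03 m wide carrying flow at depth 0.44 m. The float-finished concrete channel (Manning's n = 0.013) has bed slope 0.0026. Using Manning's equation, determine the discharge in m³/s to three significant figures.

4.51 m³/s

A = b·y = 5.03 × 0.44 = 2.213 m²
P = b + 2y = 5.03 + 2×0.44 = 5.910 m
R = A/P = 2.213/5.910 = 0.3745 m
Q = (1/n)·A·R^(2/3)·S^(1/2) = (1/0.013) × 2.213 × 0.3745^(2/3) × 0.0026^(1/2) = 4.510 m³/s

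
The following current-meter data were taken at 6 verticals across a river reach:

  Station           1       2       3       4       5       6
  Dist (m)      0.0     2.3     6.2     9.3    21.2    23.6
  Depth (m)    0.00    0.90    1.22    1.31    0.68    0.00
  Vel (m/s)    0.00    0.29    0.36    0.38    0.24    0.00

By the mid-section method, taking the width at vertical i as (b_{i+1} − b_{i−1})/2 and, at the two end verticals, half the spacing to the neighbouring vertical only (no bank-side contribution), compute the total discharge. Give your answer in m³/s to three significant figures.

w_2 = (6.2 − 0.0)/2 = 3.1 m; q_2 = 0.29 × 0.90 × 3.1 = 0.8091 m³/s
w_3 = (9.3 − 2.3)/2 = 3.5 m; q_3 = 0.36 × 1.22 × 3.5 = 1.537 m³/s
w_4 = (21.2 − 6.2)/2 = 7.5 m; q_4 = 0.38 × 1.31 × 7.5 = 3.734 m³/s
w_5 = (23.6 − 9.3)/2 = 7.15 m; q_5 = 0.24 × 0.68 × 7.15 = 1.167 m³/s
Stations 1, 6 contribute zero (depth or velocity is 0).
Q = Σ qᵢ = 7.247 m³/s

7.25 m³/s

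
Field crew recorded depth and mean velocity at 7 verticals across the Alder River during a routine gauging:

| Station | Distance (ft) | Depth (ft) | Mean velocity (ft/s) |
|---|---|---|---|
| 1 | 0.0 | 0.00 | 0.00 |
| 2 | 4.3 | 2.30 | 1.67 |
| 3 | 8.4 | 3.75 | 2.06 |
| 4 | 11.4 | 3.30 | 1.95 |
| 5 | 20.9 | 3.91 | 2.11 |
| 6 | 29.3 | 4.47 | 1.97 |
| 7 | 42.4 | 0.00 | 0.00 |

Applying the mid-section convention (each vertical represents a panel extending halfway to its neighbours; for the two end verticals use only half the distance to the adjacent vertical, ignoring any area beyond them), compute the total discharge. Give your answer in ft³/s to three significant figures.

252 ft³/s

w_2 = (8.4 − 0.0)/2 = 4.2 ft; q_2 = 1.67 × 2.30 × 4.2 = 16.13 ft³/s
w_3 = (11.4 − 4.3)/2 = 3.55 ft; q_3 = 2.06 × 3.75 × 3.55 = 27.42 ft³/s
w_4 = (20.9 − 8.4)/2 = 6.25 ft; q_4 = 1.95 × 3.30 × 6.25 = 40.22 ft³/s
w_5 = (29.3 − 11.4)/2 = 8.95 ft; q_5 = 2.11 × 3.91 × 8.95 = 73.84 ft³/s
w_6 = (42.4 − 20.9)/2 = 10.75 ft; q_6 = 1.97 × 4.47 × 10.75 = 94.66 ft³/s
Stations 1, 7 contribute zero (depth or velocity is 0).
Q = Σ qᵢ = 252.3 ft³/s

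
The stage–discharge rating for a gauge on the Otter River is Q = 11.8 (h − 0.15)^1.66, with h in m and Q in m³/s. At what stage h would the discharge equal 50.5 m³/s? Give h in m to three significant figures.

2.55 m

h − h₀ = (Q/C)^(1/b) = (50.5/11.8)^(1/1.66) = 2.401 m
h = 0.15 + 2.401 = 2.551 m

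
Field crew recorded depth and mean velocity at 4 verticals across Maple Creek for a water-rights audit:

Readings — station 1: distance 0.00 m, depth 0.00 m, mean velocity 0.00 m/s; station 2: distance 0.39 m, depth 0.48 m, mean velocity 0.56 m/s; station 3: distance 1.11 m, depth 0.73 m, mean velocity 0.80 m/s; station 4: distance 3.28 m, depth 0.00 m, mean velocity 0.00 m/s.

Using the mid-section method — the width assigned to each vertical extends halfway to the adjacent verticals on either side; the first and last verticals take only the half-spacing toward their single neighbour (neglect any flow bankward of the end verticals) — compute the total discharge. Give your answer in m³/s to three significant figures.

w_2 = (1.11 − 0.00)/2 = 0.555 m; q_2 = 0.56 × 0.48 × 0.555 = 0.1492 m³/s
w_3 = (3.28 − 0.39)/2 = 1.445 m; q_3 = 0.80 × 0.73 × 1.445 = 0.8439 m³/s
Stations 1, 4 contribute zero (depth or velocity is 0).
Q = Σ qᵢ = 0.9931 m³/s

0.993 m³/s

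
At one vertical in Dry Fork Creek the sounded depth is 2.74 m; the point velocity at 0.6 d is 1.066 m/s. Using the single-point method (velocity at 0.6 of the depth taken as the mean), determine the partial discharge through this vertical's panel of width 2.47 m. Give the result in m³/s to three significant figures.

7.21 m³/s

v̄ = v₀.₆ = 1.066 m/s
q = v̄ × d × w = 1.066 × 2.74 × 2.47 = 7.214 m³/s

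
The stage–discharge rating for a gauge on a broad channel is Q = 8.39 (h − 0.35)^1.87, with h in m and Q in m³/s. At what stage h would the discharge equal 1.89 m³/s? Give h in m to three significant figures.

0.801 m

h − h₀ = (Q/C)^(1/b) = (1.89/8.39)^(1/1.87) = 0.4507 m
h = 0.35 + 0.4507 = 0.8007 m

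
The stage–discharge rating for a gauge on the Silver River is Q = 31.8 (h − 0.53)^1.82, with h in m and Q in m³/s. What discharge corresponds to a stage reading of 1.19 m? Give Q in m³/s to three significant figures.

Q = 31.8 × (1.19 − 0.53)^1.82 = 31.8 × 0.66^1.82 = 14.93 m³/s

14.9 m³/s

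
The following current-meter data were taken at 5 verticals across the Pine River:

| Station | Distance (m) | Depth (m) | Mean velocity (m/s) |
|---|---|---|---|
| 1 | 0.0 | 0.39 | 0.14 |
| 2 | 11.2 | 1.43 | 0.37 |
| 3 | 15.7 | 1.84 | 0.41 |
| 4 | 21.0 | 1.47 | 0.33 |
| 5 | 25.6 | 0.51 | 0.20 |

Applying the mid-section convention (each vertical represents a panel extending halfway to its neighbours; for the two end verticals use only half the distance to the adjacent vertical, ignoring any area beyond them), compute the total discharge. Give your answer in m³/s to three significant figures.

10.8 m³/s

w_1 = (11.2 − 0.0)/2 = 5.6 m; q_1 = 0.14 × 0.39 × 5.6 = 0.3058 m³/s
w_2 = (15.7 − 0.0)/2 = 7.85 m; q_2 = 0.37 × 1.43 × 7.85 = 4.153 m³/s
w_3 = (21.0 − 11.2)/2 = 4.9 m; q_3 = 0.41 × 1.84 × 4.9 = 3.697 m³/s
w_4 = (25.6 − 15.7)/2 = 4.95 m; q_4 = 0.33 × 1.47 × 4.95 = 2.401 m³/s
w_5 = (25.6 − 21.0)/2 = 2.3 m; q_5 = 0.20 × 0.51 × 2.3 = 0.2346 m³/s
Q = Σ qᵢ = 10.79 m³/s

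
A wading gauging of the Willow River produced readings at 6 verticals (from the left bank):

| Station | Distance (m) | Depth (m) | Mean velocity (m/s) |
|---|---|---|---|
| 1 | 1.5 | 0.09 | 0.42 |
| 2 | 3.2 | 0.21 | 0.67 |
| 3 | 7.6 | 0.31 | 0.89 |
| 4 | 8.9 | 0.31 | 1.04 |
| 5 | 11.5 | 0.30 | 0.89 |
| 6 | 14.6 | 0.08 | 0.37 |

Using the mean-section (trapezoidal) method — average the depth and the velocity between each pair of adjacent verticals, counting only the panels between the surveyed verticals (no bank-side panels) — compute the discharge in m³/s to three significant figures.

Panel 1-2: Δb = 1.7 m, d̄ = (0.09+0.21)/2 = 0.15, v̄ = (0.42+0.67)/2 = 0.545 → q = 1.7×0.15×0.545 = 0.1390 m³/s
Panel 2-3: Δb = 4.4 m, d̄ = (0.21+0.31)/2 = 0.26, v̄ = (0.67+0.89)/2 = 0.78 → q = 4.4×0.26×0.78 = 0.8923 m³/s
Panel 3-4: Δb = 1.3 m, d̄ = (0.31+0.31)/2 = 0.31, v̄ = (0.89+1.04)/2 = 0.965 → q = 1.3×0.31×0.965 = 0.3889 m³/s
Panel 4-5: Δb = 2.6 m, d̄ = (0.31+0.30)/2 = 0.305, v̄ = (1.04+0.89)/2 = 0.965 → q = 2.6×0.305×0.965 = 0.7652 m³/s
Panel 5-6: Δb = 3.1 m, d̄ = (0.30+0.08)/2 = 0.19, v̄ = (0.89+0.37)/2 = 0.63 → q = 3.1×0.19×0.63 = 0.3711 m³/s
Q = Σ q = 2.557 m³/s

2.56 m³/s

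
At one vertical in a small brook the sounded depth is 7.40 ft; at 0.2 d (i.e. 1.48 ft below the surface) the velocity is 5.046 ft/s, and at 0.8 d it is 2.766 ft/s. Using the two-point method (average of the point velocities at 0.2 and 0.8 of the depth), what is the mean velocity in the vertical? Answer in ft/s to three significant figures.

v̄ = (5.046 + 2.766) / 2 = 3.906 ft/s

3.91 ft/s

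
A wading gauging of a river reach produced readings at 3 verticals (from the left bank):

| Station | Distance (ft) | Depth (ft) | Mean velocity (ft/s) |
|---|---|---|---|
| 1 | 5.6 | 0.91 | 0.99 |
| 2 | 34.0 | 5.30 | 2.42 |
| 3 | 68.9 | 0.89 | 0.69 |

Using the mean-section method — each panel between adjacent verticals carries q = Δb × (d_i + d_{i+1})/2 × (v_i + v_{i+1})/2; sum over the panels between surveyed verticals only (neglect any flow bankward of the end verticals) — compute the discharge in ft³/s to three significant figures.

318 ft³/s

Panel 1-2: Δb = 28.4 ft, d̄ = (0.91+5.30)/2 = 3.105, v̄ = (0.99+2.42)/2 = 1.705 → q = 28.4×3.105×1.705 = 150.4 ft³/s
Panel 2-3: Δb = 34.9 ft, d̄ = (5.30+0.89)/2 = 3.095, v̄ = (2.42+0.69)/2 = 1.555 → q = 34.9×3.095×1.555 = 168.0 ft³/s
Q = Σ q = 318.3 ft³/s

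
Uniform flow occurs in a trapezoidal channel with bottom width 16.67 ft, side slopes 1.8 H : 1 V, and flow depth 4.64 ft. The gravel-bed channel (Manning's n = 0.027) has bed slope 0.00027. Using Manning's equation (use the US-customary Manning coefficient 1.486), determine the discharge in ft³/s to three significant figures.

A = (b + z·y)·y = (16.67 + 1.8×4.64)×4.64 = 116.1 ft²
P = b + 2y√(1+z²) = 16.67 + 2×4.64×√(1+1.8²) = 35.78 ft
R = A/P = 116.1/35.78 = 3.245 ft
Q = (1.486/n)·A·R^(2/3)·S^(1/2) = (1.486/0.027) × 116.1 × 3.245^(2/3) × 0.00027^(1/2) = 230.1 ft³/s

230 ft³/s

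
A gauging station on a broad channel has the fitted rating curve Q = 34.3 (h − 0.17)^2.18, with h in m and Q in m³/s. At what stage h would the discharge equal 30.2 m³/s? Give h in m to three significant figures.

1.11 m

h − h₀ = (Q/C)^(1/b) = (30.2/34.3)^(1/2.18) = 0.9433 m
h = 0.17 + 0.9433 = 1.113 m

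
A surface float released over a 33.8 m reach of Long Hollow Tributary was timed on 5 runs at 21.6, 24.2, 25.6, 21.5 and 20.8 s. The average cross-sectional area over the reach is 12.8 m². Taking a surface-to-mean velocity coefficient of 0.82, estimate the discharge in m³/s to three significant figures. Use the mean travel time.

15.6 m³/s

t̄ = (21.6 + 24.2 + 25.6 + 21.5 + 20.8) / 5 = 22.74 s
v_surface = L / t̄ = 33.8 / 22.74 = 1.486 m/s
v_mean = 0.82 × 1.486 = 1.219 m/s
Q = A × v_mean = 12.8 × 1.219 = 15.60 m³/s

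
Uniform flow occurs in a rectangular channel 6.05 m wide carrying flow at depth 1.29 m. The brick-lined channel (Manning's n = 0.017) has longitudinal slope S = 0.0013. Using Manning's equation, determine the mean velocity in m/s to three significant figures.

A = b·y = 6.05 × 1.29 = 7.805 m²
P = b + 2y = 6.05 + 2×1.29 = 8.630 m
R = A/P = 7.805/8.630 = 0.9043 m
Q = (1/n)·A·R^(2/3)·S^(1/2) = (1/0.017) × 7.805 × 0.9043^(2/3) × 0.0013^(1/2) = 15.48 m³/s
V = Q/A = 15.48/7.805 = 1.983 m/s

1.98 m/s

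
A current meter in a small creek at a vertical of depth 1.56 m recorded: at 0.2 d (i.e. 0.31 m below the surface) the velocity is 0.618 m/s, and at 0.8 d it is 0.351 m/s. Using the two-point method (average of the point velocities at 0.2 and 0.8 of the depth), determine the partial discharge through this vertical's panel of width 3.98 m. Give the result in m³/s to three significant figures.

v̄ = (0.618 + 0.351) / 2 = 0.4845 m/s
q = v̄ × d × w = 0.4845 × 1.56 × 3.98 = 3.008 m³/s

3.01 m³/s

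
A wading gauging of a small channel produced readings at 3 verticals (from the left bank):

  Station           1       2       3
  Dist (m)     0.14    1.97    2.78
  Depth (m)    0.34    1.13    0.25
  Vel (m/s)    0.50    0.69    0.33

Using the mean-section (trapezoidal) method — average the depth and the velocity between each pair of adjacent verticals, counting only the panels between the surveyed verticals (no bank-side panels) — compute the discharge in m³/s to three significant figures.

Panel 1-2: Δb = 1.83 m, d̄ = (0.34+1.13)/2 = 0.735, v̄ = (0.50+0.69)/2 = 0.595 → q = 1.83×0.735×0.595 = 0.8003 m³/s
Panel 2-3: Δb = 0.81 m, d̄ = (1.13+0.25)/2 = 0.69, v̄ = (0.69+0.33)/2 = 0.51 → q = 0.81×0.69×0.51 = 0.2850 m³/s
Q = Σ q = 1.085 m³/s

1.09 m³/s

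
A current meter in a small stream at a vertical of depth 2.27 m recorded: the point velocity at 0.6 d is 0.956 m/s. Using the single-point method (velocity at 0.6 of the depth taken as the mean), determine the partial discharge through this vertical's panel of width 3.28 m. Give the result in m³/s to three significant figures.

v̄ = v₀.₆ = 0.956 m/s
q = v̄ × d × w = 0.9560 × 2.27 × 3.28 = 7.118 m³/s

7.12 m³/s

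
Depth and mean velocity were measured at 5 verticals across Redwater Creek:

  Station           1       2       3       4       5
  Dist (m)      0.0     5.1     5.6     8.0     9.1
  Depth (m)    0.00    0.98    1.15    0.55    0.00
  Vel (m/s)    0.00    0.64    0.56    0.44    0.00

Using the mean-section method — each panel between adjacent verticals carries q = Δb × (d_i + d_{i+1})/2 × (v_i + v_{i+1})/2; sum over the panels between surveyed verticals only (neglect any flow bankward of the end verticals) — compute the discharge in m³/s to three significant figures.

Panel 1-2: Δb = 5.1 m, d̄ = (0.00+0.98)/2 = 0.49, v̄ = (0.00+0.64)/2 = 0.32 → q = 5.1×0.49×0.32 = 0.7997 m³/s
Panel 2-3: Δb = 0.5 m, d̄ = (0.98+1.15)/2 = 1.065, v̄ = (0.64+0.56)/2 = 0.6 → q = 0.5×1.065×0.6 = 0.3195 m³/s
Panel 3-4: Δb = 2.4 m, d̄ = (1.15+0.55)/2 = 0.85, v̄ = (0.56+0.44)/2 = 0.5 → q = 2.4×0.85×0.5 = 1.020 m³/s
Panel 4-5: Δb = 1.1 m, d̄ = (0.55+0.00)/2 = 0.275, v̄ = (0.44+0.00)/2 = 0.22 → q = 1.1×0.275×0.22 = 0.06655 m³/s
Q = Σ q = 2.206 m³/s

2.21 m³/s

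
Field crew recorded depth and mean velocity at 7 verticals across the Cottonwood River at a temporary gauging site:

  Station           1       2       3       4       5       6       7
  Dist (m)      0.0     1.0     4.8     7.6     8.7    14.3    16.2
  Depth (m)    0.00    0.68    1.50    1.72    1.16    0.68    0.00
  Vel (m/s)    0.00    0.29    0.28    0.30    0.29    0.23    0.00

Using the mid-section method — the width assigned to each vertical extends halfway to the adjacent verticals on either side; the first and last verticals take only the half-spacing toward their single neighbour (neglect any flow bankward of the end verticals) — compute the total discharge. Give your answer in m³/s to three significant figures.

w_2 = (4.8 − 0.0)/2 = 2.4 m; q_2 = 0.29 × 0.68 × 2.4 = 0.4733 m³/s
w_3 = (7.6 − 1.0)/2 = 3.3 m; q_3 = 0.28 × 1.50 × 3.3 = 1.386 m³/s
w_4 = (8.7 − 4.8)/2 = 1.95 m; q_4 = 0.30 × 1.72 × 1.95 = 1.006 m³/s
w_5 = (14.3 − 7.6)/2 = 3.35 m; q_5 = 0.29 × 1.16 × 3.35 = 1.127 m³/s
w_6 = (16.2 − 8.7)/2 = 3.75 m; q_6 = 0.23 × 0.68 × 3.75 = 0.5865 m³/s
Stations 1, 7 contribute zero (depth or velocity is 0).
Q = Σ qᵢ = 4.579 m³/s

4.58 m³/s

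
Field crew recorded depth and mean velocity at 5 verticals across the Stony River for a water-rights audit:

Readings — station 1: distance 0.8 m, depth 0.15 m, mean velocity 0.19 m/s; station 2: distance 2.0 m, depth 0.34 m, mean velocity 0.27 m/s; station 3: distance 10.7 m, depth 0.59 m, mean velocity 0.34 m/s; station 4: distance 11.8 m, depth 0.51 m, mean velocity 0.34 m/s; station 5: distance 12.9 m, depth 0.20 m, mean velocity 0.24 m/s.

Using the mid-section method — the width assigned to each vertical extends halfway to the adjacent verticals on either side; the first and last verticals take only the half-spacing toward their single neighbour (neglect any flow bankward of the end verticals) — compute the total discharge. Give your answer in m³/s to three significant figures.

1.67 m³/s

w_1 = (2.0 − 0.8)/2 = 0.6 m; q_1 = 0.19 × 0.15 × 0.6 = 0.01710 m³/s
w_2 = (10.7 − 0.8)/2 = 4.95 m; q_2 = 0.27 × 0.34 × 4.95 = 0.4544 m³/s
w_3 = (11.8 − 2.0)/2 = 4.9 m; q_3 = 0.34 × 0.59 × 4.9 = 0.9829 m³/s
w_4 = (12.9 − 10.7)/2 = 1.1 m; q_4 = 0.34 × 0.51 × 1.1 = 0.1907 m³/s
w_5 = (12.9 − 11.8)/2 = 0.55 m; q_5 = 0.24 × 0.20 × 0.55 = 0.02640 m³/s
Q = Σ qᵢ = 1.672 m³/s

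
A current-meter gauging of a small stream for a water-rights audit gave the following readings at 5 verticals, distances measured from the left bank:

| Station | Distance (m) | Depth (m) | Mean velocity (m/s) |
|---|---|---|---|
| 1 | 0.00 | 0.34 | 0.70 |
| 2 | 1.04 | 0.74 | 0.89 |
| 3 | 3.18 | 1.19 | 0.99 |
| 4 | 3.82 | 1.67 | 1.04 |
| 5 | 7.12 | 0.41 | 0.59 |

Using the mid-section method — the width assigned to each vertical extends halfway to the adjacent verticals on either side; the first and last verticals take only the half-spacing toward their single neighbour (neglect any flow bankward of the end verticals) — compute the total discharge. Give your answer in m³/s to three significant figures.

w_1 = (1.04 − 0.00)/2 = 0.52 m; q_1 = 0.70 × 0.34 × 0.52 = 0.1238 m³/s
w_2 = (3.18 − 0.00)/2 = 1.59 m; q_2 = 0.89 × 0.74 × 1.59 = 1.047 m³/s
w_3 = (3.82 − 1.04)/2 = 1.39 m; q_3 = 0.99 × 1.19 × 1.39 = 1.638 m³/s
w_4 = (7.12 − 3.18)/2 = 1.97 m; q_4 = 1.04 × 1.67 × 1.97 = 3.421 m³/s
w_5 = (7.12 − 3.82)/2 = 1.65 m; q_5 = 0.59 × 0.41 × 1.65 = 0.3991 m³/s
Q = Σ qᵢ = 6.629 m³/s

6.63 m³/s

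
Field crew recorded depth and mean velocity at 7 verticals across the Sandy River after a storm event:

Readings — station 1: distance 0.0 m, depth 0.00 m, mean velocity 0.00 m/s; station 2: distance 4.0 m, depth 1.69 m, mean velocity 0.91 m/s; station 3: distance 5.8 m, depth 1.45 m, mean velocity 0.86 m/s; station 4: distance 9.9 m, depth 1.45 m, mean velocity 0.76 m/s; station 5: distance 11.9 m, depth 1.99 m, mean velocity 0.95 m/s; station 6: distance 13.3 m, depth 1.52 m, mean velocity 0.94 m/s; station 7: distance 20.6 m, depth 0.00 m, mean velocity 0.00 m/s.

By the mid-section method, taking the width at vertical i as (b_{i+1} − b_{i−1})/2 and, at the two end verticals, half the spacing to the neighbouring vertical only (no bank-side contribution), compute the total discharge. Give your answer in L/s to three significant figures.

w_2 = (5.8 − 0.0)/2 = 2.9 m; q_2 = 0.91 × 1.69 × 2.9 = 4.460 m³/s
w_3 = (9.9 − 4.0)/2 = 2.95 m; q_3 = 0.86 × 1.45 × 2.95 = 3.679 m³/s
w_4 = (11.9 − 5.8)/2 = 3.05 m; q_4 = 0.76 × 1.45 × 3.05 = 3.361 m³/s
w_5 = (13.3 − 9.9)/2 = 1.7 m; q_5 = 0.95 × 1.99 × 1.7 = 3.214 m³/s
w_6 = (20.6 − 11.9)/2 = 4.35 m; q_6 = 0.94 × 1.52 × 4.35 = 6.215 m³/s
Stations 1, 7 contribute zero (depth or velocity is 0).
Q = Σ qᵢ = 20.93 m³/s
= 20.93 × 1000 = 20930 L/s

20900 L/s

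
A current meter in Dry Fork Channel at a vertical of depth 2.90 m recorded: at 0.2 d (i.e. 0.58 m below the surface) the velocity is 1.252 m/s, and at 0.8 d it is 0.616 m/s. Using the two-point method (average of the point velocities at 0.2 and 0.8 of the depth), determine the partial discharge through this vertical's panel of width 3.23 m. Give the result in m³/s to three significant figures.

v̄ = (1.252 + 0.616) / 2 = 0.9340 m/s
q = v̄ × d × w = 0.9340 × 2.90 × 3.23 = 8.749 m³/s

8.75 m³/s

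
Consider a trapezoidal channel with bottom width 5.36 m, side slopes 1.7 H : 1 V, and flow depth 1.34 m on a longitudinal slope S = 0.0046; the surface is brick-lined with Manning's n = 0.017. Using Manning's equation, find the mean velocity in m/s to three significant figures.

3.89 m/s

A = (b + z·y)·y = (5.36 + 1.7×1.34)×1.34 = 10.23 m²
P = b + 2y√(1+z²) = 5.36 + 2×1.34×√(1+1.7²) = 10.65 m
R = A/P = 10.23/10.65 = 0.9614 m
Q = (1/n)·A·R^(2/3)·S^(1/2) = (1/0.017) × 10.23 × 0.9614^(2/3) × 0.0046^(1/2) = 39.78 m³/s
V = Q/A = 39.78/10.23 = 3.886 m/s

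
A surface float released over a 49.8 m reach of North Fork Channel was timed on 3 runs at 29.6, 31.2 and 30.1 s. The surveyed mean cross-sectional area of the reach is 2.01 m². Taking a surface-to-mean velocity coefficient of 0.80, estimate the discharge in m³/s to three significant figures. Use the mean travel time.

2.64 m³/s

t̄ = (29.6 + 31.2 + 30.1) / 3 = 30.3 s
v_surface = L / t̄ = 49.8 / 30.3 = 1.644 m/s
v_mean = 0.80 × 1.644 = 1.315 m/s
Q = A × v_mean = 2.01 × 1.315 = 2.643 m³/s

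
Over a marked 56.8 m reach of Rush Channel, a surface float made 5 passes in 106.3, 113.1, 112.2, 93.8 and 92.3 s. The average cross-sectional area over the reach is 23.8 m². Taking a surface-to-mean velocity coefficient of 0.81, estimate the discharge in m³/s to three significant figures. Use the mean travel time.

t̄ = (106.3 + 113.1 + 112.2 + 93.8 + 92.3) / 5 = 103.54 s
v_surface = L / t̄ = 56.8 / 103.54 = 0.5486 m/s
v_mean = 0.81 × 0.5486 = 0.4444 m/s
Q = A × v_mean = 23.8 × 0.4444 = 10.58 m³/s

10.6 m³/s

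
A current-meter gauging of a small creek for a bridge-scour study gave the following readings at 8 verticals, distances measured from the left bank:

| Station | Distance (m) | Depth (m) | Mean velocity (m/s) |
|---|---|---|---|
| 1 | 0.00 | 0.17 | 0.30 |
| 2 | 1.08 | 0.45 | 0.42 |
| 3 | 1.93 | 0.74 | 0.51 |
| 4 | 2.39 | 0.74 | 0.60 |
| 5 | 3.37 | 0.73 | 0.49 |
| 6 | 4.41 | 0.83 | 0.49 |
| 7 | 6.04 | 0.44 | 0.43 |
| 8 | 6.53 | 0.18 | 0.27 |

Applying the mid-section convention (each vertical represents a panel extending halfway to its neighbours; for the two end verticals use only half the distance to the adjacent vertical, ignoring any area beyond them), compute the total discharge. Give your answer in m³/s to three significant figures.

w_1 = (1.08 − 0.00)/2 = 0.54 m; q_1 = 0.30 × 0.17 × 0.54 = 0.02754 m³/s
w_2 = (1.93 − 0.00)/2 = 0.965 m; q_2 = 0.42 × 0.45 × 0.965 = 0.1824 m³/s
w_3 = (2.39 − 1.08)/2 = 0.655 m; q_3 = 0.51 × 0.74 × 0.655 = 0.2472 m³/s
w_4 = (3.37 − 1.93)/2 = 0.72 m; q_4 = 0.60 × 0.74 × 0.72 = 0.3197 m³/s
w_5 = (4.41 − 2.39)/2 = 1.01 m; q_5 = 0.49 × 0.73 × 1.01 = 0.3613 m³/s
w_6 = (6.04 − 3.37)/2 = 1.335 m; q_6 = 0.49 × 0.83 × 1.335 = 0.5429 m³/s
w_7 = (6.53 − 4.41)/2 = 1.06 m; q_7 = 0.43 × 0.44 × 1.06 = 0.2006 m³/s
w_8 = (6.53 − 6.04)/2 = 0.245 m; q_8 = 0.27 × 0.18 × 0.245 = 0.01191 m³/s
Q = Σ qᵢ = 1.893 m³/s

1.89 m³/s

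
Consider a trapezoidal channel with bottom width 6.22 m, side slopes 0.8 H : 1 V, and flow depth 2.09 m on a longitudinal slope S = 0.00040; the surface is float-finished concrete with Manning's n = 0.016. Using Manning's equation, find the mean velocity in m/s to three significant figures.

A = (b + z·y)·y = (6.22 + 0.8×2.09)×2.09 = 16.49 m²
P = b + 2y√(1+z²) = 6.22 + 2×2.09×√(1+0.8²) = 11.57 m
R = A/P = 16.49/11.57 = 1.425 m
Q = (1/n)·A·R^(2/3)·S^(1/2) = (1/0.016) × 16.49 × 1.425^(2/3) × 0.00040^(1/2) = 26.11 m³/s
V = Q/A = 26.11/16.49 = 1.583 m/s

1.58 m/s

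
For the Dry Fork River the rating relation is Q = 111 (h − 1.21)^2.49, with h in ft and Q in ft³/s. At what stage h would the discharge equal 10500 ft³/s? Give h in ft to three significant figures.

h − h₀ = (Q/C)^(1/b) = (10500/111)^(1/2.49) = 6.216 ft
h = 1.21 + 6.216 = 7.426 ft

7.43 ft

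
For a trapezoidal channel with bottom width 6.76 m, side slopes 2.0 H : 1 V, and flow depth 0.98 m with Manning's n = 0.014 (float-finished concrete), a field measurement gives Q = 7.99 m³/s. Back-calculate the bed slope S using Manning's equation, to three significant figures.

A = (b + z·y)·y = (6.76 + 2.0×0.98)×0.98 = 8.546 m²
P = b + 2y√(1+z²) = 6.76 + 2×0.98×√(1+2.0²) = 11.14 m
R = A/P = 8.546/11.14 = 0.7669 m
S = (Q·n / (1·A·R^(2/3)))² = (7.99×0.014 / (1×8.546×0.8379))² = 0.0002441

0.000244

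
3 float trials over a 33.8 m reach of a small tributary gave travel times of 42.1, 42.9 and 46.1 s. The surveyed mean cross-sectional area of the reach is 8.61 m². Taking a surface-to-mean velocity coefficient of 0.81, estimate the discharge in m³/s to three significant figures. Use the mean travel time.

t̄ = (42.1 + 42.9 + 46.1) / 3 = 43.7 s
v_surface = L / t̄ = 33.8 / 43.7 = 0.7735 m/s
v_mean = 0.81 × 0.7735 = 0.6265 m/s
Q = A × v_mean = 8.61 × 0.6265 = 5.394 m³/s

5.39 m³/s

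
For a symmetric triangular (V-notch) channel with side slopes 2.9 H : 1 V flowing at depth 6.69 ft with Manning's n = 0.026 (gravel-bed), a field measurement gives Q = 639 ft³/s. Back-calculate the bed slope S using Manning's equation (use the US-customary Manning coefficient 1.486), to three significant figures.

A = z·y² = 2.9×6.69² = 129.8 ft²
P = 2y√(1+z²) = 2×6.69×√(1+2.9²) = 41.04 ft
R = A/P = 129.8/41.04 = 3.162 ft
S = (Q·n / (1.486·A·R^(2/3)))² = (639×0.026 / (1.486×129.8×2.154))² = 0.001599

0.00160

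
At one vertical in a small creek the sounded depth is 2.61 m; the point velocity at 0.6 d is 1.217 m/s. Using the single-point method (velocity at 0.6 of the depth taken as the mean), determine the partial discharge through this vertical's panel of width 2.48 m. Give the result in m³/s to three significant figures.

7.88 m³/s

v̄ = v₀.₆ = 1.217 m/s
q = v̄ × d × w = 1.217 × 2.61 × 2.48 = 7.877 m³/s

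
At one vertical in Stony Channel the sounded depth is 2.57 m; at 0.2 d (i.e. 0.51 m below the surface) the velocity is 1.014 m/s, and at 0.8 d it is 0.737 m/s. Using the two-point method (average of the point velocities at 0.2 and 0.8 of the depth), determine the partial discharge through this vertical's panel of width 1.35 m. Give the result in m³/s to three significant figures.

v̄ = (1.014 + 0.737) / 2 = 0.8755 m/s
q = v̄ × d × w = 0.8755 × 2.57 × 1.35 = 3.038 m³/s

3.04 m³/s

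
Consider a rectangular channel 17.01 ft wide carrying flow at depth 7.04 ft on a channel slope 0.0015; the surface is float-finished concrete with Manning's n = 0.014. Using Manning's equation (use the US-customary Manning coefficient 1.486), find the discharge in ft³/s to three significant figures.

1210 ft³/s

A = b·y = 17.01 × 7.04 = 119.8 ft²
P = b + 2y = 17.01 + 2×7.04 = 31.09 ft
R = A/P = 119.8/31.09 = 3.852 ft
Q = (1.486/n)·A·R^(2/3)·S^(1/2) = (1.486/0.014) × 119.8 × 3.852^(2/3) × 0.0015^(1/2) = 1210 ft³/s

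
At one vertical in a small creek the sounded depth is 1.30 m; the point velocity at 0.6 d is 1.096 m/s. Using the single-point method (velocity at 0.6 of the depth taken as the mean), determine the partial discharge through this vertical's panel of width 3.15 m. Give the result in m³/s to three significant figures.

4.49 m³/s

v̄ = v₀.₆ = 1.096 m/s
q = v̄ × d × w = 1.096 × 1.30 × 3.15 = 4.488 m³/s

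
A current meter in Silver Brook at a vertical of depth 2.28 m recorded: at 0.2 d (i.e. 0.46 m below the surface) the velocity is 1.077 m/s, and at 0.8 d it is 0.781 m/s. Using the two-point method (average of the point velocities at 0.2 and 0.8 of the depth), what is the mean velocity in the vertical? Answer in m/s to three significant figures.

v̄ = (1.077 + 0.781) / 2 = 0.9290 m/s

0.929 m/s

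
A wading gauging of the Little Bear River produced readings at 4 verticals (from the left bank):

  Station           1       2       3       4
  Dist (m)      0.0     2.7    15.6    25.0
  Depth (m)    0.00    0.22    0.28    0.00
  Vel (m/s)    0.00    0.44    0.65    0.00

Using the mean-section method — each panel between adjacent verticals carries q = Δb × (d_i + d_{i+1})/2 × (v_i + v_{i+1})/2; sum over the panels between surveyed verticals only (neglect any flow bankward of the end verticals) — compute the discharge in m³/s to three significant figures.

Panel 1-2: Δb = 2.7 m, d̄ = (0.00+0.22)/2 = 0.11, v̄ = (0.00+0.44)/2 = 0.22 → q = 2.7×0.11×0.22 = 0.06534 m³/s
Panel 2-3: Δb = 12.9 m, d̄ = (0.22+0.28)/2 = 0.25, v̄ = (0.44+0.65)/2 = 0.545 → q = 12.9×0.25×0.545 = 1.758 m³/s
Panel 3-4: Δb = 9.4 m, d̄ = (0.28+0.00)/2 = 0.14, v̄ = (0.65+0.00)/2 = 0.325 → q = 9.4×0.14×0.325 = 0.4277 m³/s
Q = Σ q = 2.251 m³/s

2.25 m³/s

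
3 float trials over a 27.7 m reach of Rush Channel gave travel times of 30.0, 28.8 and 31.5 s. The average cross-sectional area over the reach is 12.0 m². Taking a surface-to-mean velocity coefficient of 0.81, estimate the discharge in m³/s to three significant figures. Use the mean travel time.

8.94 m³/s

t̄ = (30.0 + 28.8 + 31.5) / 3 = 30.1 s
v_surface = L / t̄ = 27.7 / 30.1 = 0.9203 m/s
v_mean = 0.81 × 0.9203 = 0.7454 m/s
Q = A × v_mean = 12.0 × 0.7454 = 8.945 m³/s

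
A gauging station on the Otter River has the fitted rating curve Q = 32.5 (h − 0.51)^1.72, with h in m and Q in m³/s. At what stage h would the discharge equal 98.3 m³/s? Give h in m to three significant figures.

2.41 m

h − h₀ = (Q/C)^(1/b) = (98.3/32.5)^(1/1.72) = 1.903 m
h = 0.51 + 1.903 = 2.413 m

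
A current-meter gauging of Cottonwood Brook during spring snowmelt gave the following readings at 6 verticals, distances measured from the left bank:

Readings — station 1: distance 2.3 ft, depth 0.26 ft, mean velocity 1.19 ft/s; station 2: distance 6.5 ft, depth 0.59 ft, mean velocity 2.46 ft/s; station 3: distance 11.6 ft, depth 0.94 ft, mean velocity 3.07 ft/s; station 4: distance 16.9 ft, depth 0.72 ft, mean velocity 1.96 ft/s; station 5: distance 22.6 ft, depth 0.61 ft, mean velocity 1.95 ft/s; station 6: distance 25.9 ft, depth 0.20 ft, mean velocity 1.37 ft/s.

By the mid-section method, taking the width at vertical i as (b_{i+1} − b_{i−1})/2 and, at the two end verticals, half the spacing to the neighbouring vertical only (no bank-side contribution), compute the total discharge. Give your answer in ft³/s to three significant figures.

36.0 ft³/s

w_1 = (6.5 − 2.3)/2 = 2.1 ft; q_1 = 1.19 × 0.26 × 2.1 = 0.6497 ft³/s
w_2 = (11.6 − 2.3)/2 = 4.65 ft; q_2 = 2.46 × 0.59 × 4.65 = 6.749 ft³/s
w_3 = (16.9 − 6.5)/2 = 5.2 ft; q_3 = 3.07 × 0.94 × 5.2 = 15.01 ft³/s
w_4 = (22.6 − 11.6)/2 = 5.5 ft; q_4 = 1.96 × 0.72 × 5.5 = 7.762 ft³/s
w_5 = (25.9 − 16.9)/2 = 4.5 ft; q_5 = 1.95 × 0.61 × 4.5 = 5.353 ft³/s
w_6 = (25.9 − 22.6)/2 = 1.65 ft; q_6 = 1.37 × 0.20 × 1.65 = 0.4521 ft³/s
Q = Σ qᵢ = 35.97 ft³/s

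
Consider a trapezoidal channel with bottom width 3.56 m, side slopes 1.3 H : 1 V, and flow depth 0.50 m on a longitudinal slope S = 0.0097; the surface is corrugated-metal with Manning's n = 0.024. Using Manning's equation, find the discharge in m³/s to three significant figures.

A = (b + z·y)·y = (3.56 + 1.3×0.50)×0.50 = 2.105 m²
P = b + 2y√(1+z²) = 3.56 + 2×0.50×√(1+1.3²) = 5.200 m
R = A/P = 2.105/5.200 = 0.4048 m
Q = (1/n)·A·R^(2/3)·S^(1/2) = (1/0.024) × 2.105 × 0.4048^(2/3) × 0.0097^(1/2) = 4.727 m³/s

4.73 m³/s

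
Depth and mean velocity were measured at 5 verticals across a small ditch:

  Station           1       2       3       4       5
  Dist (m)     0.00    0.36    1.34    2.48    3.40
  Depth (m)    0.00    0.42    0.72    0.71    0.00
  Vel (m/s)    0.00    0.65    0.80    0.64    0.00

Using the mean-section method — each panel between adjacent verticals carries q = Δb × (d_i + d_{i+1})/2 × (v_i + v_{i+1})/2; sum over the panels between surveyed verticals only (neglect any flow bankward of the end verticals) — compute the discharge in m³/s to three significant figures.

Panel 1-2: Δb = 0.36 m, d̄ = (0.00+0.42)/2 = 0.21, v̄ = (0.00+0.65)/2 = 0.325 → q = 0.36×0.21×0.325 = 0.02457 m³/s
Panel 2-3: Δb = 0.98 m, d̄ = (0.42+0.72)/2 = 0.57, v̄ = (0.65+0.80)/2 = 0.725 → q = 0.98×0.57×0.725 = 0.4050 m³/s
Panel 3-4: Δb = 1.14 m, d̄ = (0.72+0.71)/2 = 0.715, v̄ = (0.80+0.64)/2 = 0.72 → q = 1.14×0.715×0.72 = 0.5869 m³/s
Panel 4-5: Δb = 0.92 m, d̄ = (0.71+0.00)/2 = 0.355, v̄ = (0.64+0.00)/2 = 0.32 → q = 0.92×0.355×0.32 = 0.1045 m³/s
Q = Σ q = 1.121 m³/s

1.12 m³/s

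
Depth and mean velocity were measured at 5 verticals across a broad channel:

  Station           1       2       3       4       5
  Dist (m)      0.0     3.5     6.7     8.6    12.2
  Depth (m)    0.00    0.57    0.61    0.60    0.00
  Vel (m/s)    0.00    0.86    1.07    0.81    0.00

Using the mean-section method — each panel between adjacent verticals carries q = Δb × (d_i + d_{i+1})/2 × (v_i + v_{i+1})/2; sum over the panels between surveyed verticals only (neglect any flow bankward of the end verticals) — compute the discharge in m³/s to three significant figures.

Panel 1-2: Δb = 3.5 m, d̄ = (0.00+0.57)/2 = 0.285, v̄ = (0.00+0.86)/2 = 0.43 → q = 3.5×0.285×0.43 = 0.4289 m³/s
Panel 2-3: Δb = 3.2 m, d̄ = (0.57+0.61)/2 = 0.59, v̄ = (0.86+1.07)/2 = 0.965 → q = 3.2×0.59×0.965 = 1.822 m³/s
Panel 3-4: Δb = 1.9 m, d̄ = (0.61+0.60)/2 = 0.605, v̄ = (1.07+0.81)/2 = 0.94 → q = 1.9×0.605×0.94 = 1.081 m³/s
Panel 4-5: Δb = 3.6 m, d̄ = (0.60+0.00)/2 = 0.3, v̄ = (0.81+0.00)/2 = 0.405 → q = 3.6×0.3×0.405 = 0.4374 m³/s
Q = Σ q = 3.769 m³/s

3.77 m³/s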